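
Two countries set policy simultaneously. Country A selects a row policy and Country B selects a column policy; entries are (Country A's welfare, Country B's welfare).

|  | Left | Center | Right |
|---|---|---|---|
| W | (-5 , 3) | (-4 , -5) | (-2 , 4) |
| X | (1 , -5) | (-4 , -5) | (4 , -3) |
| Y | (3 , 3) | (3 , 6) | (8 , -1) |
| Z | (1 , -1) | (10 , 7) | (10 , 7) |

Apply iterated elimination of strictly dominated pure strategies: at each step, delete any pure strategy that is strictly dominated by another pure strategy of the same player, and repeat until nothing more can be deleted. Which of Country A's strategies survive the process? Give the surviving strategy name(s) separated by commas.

Z

For Country A, Y strictly dominates W on the remaining columns (Left: 3>-5, Center: 3>-4, Right: 8>-2); eliminate W.
For Country A, Y strictly dominates X on the remaining columns (Left: 3>1, Center: 3>-4, Right: 8>4); eliminate X.
Country B's strategy Left is strictly dominated by Center (Y: 6>3, Z: 7>-1) and is removed.
Row Y is eliminated: Z beats it against every remaining column (Center: 10>3, Right: 10>8).
Among the remaining strategies, none is strictly dominated by another pure strategy of the same player, so the elimination stops.
Surviving strategies — Country A: {Z}; Country B: {Center, Right}.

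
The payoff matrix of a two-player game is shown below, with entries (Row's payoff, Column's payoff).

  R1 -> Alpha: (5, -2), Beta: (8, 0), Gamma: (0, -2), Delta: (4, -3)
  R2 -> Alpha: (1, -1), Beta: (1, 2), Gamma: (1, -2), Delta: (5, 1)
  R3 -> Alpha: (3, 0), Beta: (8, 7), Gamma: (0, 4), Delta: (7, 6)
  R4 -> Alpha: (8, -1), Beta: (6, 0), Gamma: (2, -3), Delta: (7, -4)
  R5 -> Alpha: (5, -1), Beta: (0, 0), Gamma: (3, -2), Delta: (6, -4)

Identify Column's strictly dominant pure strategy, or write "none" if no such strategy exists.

Beta vs Alpha: R1: 0>-2, R2: 2>-1, R3: 7>0, R4: 0>-1, R5: 0>-1.
Beta vs Gamma: R1: 0>-2, R2: 2>-2, R3: 7>4, R4: 0>-3, R5: 0>-2.
Beta vs Delta: R1: 0>-3, R2: 2>1, R3: 7>6, R4: 0>-4, R5: 0>-4.
Beta strictly beats every other strategy against every opponent action, so it is strictly dominant.

Beta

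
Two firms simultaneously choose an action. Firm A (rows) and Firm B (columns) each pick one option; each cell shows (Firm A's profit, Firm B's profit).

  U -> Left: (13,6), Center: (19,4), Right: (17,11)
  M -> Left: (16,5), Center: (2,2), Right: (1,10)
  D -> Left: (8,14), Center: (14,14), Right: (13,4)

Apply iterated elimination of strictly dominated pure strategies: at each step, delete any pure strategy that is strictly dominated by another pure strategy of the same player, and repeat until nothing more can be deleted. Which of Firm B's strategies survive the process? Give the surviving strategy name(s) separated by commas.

Right

Row D is eliminated: U beats it against every remaining column (Left: 13>8, Center: 19>14, Right: 17>13).
For Firm B, Right strictly dominates Left on the remaining rows (U: 11>6, M: 10>5); eliminate Left.
Firm A's strategy M is strictly dominated by U (Center: 19>2, Right: 17>1) and is removed.
Firm B's strategy Center is strictly dominated by Right (U: 11>4) and is removed.
Among the remaining strategies, none is strictly dominated by another pure strategy of the same player, so the elimination stops.
Surviving strategies — Firm A: {U}; Firm B: {Right}.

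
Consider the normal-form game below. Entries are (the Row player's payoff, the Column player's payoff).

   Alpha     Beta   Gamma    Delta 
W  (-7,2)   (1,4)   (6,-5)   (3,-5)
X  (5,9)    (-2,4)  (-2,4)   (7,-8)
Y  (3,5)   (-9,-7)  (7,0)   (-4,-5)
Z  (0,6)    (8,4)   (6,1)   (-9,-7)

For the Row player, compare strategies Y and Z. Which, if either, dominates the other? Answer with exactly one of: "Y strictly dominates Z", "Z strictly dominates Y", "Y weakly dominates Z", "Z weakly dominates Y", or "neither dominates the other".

Compare Y to Z across every action of the Column player: Alpha: 3>0, Beta: -9<8, Gamma: 7>6, Delta: -4>-9.
Y does better at Alpha, Gamma, Delta but worse at Beta; neither strategy dominates the other.

neither dominates the other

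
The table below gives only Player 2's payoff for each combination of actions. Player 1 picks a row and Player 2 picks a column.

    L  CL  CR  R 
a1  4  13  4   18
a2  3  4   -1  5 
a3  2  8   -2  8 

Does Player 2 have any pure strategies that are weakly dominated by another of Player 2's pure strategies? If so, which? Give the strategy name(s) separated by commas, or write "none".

L: dominated, since CL does at least as well everywhere (a1: 13>4, a2: 4>3, a3: 8>2).
CL: dominated, since R does at least as well everywhere (a1: 18>13, a2: 5>4, a3: 8=8).
CR: dominated, since L does at least as well everywhere (a1: 4=4, a2: 3>-1, a3: 2>-2).
R: no other strategy beats it everywhere (L at a1 (18>4); CL at a1 (18>13); CR at a1 (18>4)).

L, CL, CR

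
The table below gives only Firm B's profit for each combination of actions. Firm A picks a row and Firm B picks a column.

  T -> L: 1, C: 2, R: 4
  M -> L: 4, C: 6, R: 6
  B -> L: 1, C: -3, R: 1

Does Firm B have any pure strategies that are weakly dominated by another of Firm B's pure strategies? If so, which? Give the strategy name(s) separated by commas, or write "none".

L, C

R weakly dominates L — T: 4>1, M: 6>4, B: 1=1.
R weakly dominates C — T: 4>2, M: 6=6, B: 1>-3.
R: no other strategy beats it everywhere (L at T (4>1); C at T (4>2)).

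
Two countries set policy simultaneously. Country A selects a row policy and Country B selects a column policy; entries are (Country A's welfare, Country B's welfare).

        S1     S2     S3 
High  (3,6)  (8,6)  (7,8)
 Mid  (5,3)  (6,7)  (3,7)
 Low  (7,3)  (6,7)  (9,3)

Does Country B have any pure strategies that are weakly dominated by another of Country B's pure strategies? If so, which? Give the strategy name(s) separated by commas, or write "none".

S1

S2 weakly dominates S1 — High: 6=6, Mid: 7>3, Low: 7>3.
S2: no other strategy beats it everywhere (S1 at Mid (7>3); S3 at Low (7>3)).
S3 is not dominated — it holds its own against S1 at High (8>6); S2 at High (8>6).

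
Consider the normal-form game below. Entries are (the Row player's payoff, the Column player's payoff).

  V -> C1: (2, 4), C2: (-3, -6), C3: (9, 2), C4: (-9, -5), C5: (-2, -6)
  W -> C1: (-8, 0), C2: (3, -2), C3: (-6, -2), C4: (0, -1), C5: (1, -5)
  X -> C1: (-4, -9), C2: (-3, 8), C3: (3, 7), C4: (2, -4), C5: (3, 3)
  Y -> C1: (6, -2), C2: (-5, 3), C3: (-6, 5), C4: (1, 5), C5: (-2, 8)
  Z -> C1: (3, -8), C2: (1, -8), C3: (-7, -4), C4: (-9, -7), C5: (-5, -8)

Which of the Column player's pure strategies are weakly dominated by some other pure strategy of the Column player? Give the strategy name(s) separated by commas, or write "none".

none

Nothing dominates C1: C2 at V (4>-6); C3 at V (4>2); C4 at V (4>-5); C5 at V (4>-6).
Nothing dominates C2: C1 at X (8>-9); C3 at X (8>7); C4 at X (8>-4); C5 at W (-2>-5).
C3: no other strategy beats it everywhere (C1 at X (7>-9); C2 at V (2>-6); C4 at V (2>-5); C5 at V (2>-6)).
Nothing dominates C4: C1 at X (-4>-9); C2 at V (-5>-6); C3 at W (-1>-2); C5 at V (-5>-6).
C5: no other strategy beats it everywhere (C1 at X (3>-9); C2 at Y (8>3); C3 at Y (8>5); C4 at X (3>-4)).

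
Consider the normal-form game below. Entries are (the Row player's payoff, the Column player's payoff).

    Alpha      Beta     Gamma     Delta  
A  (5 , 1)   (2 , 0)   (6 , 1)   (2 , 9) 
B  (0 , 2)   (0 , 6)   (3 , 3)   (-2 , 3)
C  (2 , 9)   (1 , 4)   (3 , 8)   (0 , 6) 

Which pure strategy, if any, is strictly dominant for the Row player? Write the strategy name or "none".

A

A vs B: Alpha: 5>0, Beta: 2>0, Gamma: 6>3, Delta: 2>-2.
A vs C: Alpha: 5>2, Beta: 2>1, Gamma: 6>3, Delta: 2>0.
A strictly beats every other strategy against every opponent action, so it is strictly dominant.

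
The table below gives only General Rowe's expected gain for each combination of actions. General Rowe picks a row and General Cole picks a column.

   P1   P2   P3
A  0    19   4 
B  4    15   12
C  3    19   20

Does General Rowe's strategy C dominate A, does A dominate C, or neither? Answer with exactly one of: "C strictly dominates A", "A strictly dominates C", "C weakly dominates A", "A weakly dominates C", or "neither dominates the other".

C weakly dominates A

Compare C to A across each choice by General Cole: P1: 3>0, P2: 19=19, P3: 20>4.
C is at least as good everywhere and strictly better somewhere (tied only at P2), so C weakly but not strictly dominates A.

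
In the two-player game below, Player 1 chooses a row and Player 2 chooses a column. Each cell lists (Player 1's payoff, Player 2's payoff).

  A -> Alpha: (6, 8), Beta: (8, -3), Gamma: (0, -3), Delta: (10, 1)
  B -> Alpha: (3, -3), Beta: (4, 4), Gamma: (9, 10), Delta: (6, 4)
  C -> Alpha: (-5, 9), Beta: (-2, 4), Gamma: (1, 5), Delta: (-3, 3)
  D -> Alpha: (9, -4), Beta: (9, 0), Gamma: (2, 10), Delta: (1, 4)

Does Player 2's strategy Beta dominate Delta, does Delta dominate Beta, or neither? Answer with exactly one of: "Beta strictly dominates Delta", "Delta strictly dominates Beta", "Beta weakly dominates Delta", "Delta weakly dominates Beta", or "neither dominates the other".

Compare Beta to Delta across each choice by Player 1: A: -3<1, B: 4=4, C: 4>3, D: 0<4.
Beta does better at C but worse at A, D; neither strategy dominates the other.

neither dominates the other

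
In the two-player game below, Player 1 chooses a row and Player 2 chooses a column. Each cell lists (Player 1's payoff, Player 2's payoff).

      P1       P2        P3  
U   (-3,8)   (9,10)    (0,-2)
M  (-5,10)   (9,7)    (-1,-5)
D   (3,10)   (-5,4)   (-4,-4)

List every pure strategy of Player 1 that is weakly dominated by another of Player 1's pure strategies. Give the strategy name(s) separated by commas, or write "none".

M

U: no other strategy beats it everywhere (M at P1 (-3>-5); D at P2 (9>-5)).
M: dominated, since U does at least as well everywhere (P1: -3>-5, P2: 9=9, P3: 0>-1).
D is not dominated — it holds its own against U at P1 (3>-3); M at P1 (3>-5).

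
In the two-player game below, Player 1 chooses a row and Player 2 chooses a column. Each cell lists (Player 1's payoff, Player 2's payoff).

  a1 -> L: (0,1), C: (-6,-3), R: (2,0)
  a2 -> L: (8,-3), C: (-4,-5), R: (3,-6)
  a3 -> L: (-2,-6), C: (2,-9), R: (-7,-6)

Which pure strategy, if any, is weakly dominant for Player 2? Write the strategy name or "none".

L

L vs C: a1: 1>-3, a2: -3>-5, a3: -6>-9.
L vs R: a1: 1>0, a2: -3>-6, a3: -6=-6.
L is at least as good as every other strategy against every opponent action, so it is weakly dominant.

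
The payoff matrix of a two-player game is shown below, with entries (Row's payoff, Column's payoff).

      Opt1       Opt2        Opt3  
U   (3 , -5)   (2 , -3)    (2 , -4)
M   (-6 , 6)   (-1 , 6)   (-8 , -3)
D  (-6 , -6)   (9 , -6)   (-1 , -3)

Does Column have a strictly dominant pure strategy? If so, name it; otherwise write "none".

none

Opt1 fails to dominate Opt2 at U (-5<-3).
Opt2 fails to dominate Opt1 at M (6=6).
Opt3 fails to dominate Opt1 at M (-3<6).
No single strategy dominates all the others.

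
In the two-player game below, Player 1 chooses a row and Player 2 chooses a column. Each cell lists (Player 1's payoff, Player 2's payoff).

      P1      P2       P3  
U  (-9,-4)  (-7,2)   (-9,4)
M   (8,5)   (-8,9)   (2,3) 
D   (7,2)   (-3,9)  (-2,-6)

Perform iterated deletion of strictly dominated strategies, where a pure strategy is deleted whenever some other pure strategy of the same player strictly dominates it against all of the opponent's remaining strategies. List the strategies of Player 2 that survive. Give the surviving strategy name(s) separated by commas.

For Player 1, D strictly dominates U on the remaining columns (P1: 7>-9, P2: -3>-7, P3: -2>-9); eliminate U.
Player 2's strategy P1 is strictly dominated by P2 (M: 9>5, D: 9>2) and is removed.
For Player 2, P2 strictly dominates P3 on the remaining rows (M: 9>3, D: 9>-6); eliminate P3.
Row M is eliminated: D beats it against every remaining column (P2: -3>-8).
Among the remaining strategies, none is strictly dominated by another pure strategy of the same player, so the elimination stops.
Surviving strategies — Player 1: {D}; Player 2: {P2}.

P2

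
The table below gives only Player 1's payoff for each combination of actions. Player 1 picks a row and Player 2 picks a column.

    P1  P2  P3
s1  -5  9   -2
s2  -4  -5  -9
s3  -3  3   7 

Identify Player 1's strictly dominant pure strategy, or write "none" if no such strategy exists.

s1 fails to dominate s2 at P1 (-5<-4).
s2 fails to dominate s1 at P2 (-5<9).
s3 fails to dominate s1 at P2 (3<9).
No single strategy dominates all the others.

none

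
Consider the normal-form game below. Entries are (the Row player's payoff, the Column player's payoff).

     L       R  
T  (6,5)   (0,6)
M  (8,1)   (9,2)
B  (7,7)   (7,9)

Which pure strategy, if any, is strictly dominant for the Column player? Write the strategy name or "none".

R vs L: T: 6>5, M: 2>1, B: 9>7.
R strictly beats every other strategy against every opponent action, so it is strictly dominant.

R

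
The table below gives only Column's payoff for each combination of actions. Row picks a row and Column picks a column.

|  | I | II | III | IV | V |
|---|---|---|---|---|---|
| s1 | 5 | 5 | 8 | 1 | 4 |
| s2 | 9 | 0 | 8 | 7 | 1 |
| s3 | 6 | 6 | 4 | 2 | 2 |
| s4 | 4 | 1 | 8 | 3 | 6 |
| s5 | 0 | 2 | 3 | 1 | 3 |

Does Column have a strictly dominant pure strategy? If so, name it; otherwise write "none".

I fails to dominate II at s1 (5=5).
II fails to dominate I at s1 (5=5).
III fails to dominate I at s2 (8<9).
IV fails to dominate I at s1 (1<5).
V fails to dominate I at s1 (4<5).
No single strategy dominates all the others.

none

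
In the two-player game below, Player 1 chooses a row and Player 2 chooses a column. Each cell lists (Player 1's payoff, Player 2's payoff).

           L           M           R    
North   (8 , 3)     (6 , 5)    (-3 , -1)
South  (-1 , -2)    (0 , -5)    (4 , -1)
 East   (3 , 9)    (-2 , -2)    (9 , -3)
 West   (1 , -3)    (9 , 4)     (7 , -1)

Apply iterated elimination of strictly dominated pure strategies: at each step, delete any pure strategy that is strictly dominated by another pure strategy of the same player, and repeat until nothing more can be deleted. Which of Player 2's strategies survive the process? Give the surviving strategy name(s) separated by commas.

Player 1's strategy South is strictly dominated by West (L: 1>-1, M: 9>0, R: 7>4) and is removed.
For Player 2, M strictly dominates R on the remaining rows (North: 5>-1, East: -2>-3, West: 4>-1); eliminate R.
Player 1's strategy East is strictly dominated by North (L: 8>3, M: 6>-2) and is removed.
Column L is eliminated: M beats it against every remaining row (North: 5>3, West: 4>-3).
For Player 1, West strictly dominates North on the remaining columns (M: 9>6); eliminate North.
Among the remaining strategies, none is strictly dominated by another pure strategy of the same player, so the elimination stops.
Surviving strategies — Player 1: {West}; Player 2: {M}.

M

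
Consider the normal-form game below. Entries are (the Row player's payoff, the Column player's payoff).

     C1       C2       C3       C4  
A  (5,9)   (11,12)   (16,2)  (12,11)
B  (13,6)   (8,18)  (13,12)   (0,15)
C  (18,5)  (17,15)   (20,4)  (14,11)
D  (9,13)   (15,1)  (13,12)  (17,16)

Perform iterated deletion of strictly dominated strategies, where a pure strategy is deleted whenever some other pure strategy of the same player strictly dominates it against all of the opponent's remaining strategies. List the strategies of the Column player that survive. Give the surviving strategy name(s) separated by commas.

The Row player's strategy A is strictly dominated by C (C1: 18>5, C2: 17>11, C3: 20>16, C4: 14>12) and is removed.
The Row player's strategy B is strictly dominated by C (C1: 18>13, C2: 17>8, C3: 20>13, C4: 14>0) and is removed.
Column C1 is eliminated: C4 beats it against every remaining row (C: 11>5, D: 16>13).
The Column player's strategy C3 is strictly dominated by C4 (C: 11>4, D: 16>12) and is removed.
Among the remaining strategies, none is strictly dominated by another pure strategy of the same player, so the elimination stops.
Surviving strategies — the Row player: {C, D}; the Column player: {C2, C4}.

C2, C4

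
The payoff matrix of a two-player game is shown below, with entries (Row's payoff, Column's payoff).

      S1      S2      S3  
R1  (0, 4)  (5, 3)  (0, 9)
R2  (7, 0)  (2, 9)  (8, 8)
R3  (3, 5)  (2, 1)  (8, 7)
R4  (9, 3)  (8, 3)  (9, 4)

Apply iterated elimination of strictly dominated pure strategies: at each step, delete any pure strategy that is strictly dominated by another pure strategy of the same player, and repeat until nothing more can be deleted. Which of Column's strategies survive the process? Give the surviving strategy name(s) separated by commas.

For Row, R4 strictly dominates R1 on the remaining columns (S1: 9>0, S2: 8>5, S3: 9>0); eliminate R1.
Row's strategy R2 is strictly dominated by R4 (S1: 9>7, S2: 8>2, S3: 9>8) and is removed.
Row's strategy R3 is strictly dominated by R4 (S1: 9>3, S2: 8>2, S3: 9>8) and is removed.
For Column, S3 strictly dominates S1 on the remaining rows (R4: 4>3); eliminate S1.
For Column, S3 strictly dominates S2 on the remaining rows (R4: 4>3); eliminate S2.
Among the remaining strategies, none is strictly dominated by another pure strategy of the same player, so the elimination stops.
Surviving strategies — Row: {R4}; Column: {S3}.

S3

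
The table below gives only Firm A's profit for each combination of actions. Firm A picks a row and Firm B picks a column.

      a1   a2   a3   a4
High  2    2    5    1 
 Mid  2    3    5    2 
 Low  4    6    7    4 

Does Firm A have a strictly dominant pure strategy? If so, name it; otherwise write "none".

Low vs High: a1: 4>2, a2: 6>2, a3: 7>5, a4: 4>1.
Low vs Mid: a1: 4>2, a2: 6>3, a3: 7>5, a4: 4>2.
Low strictly beats every other strategy against every opponent action, so it is strictly dominant.

Low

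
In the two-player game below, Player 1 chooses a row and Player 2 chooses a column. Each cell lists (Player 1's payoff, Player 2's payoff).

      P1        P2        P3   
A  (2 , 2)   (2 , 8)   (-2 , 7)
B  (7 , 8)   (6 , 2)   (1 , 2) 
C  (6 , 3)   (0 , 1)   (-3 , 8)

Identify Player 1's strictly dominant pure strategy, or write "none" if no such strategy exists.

B vs A: P1: 7>2, P2: 6>2, P3: 1>-2.
B vs C: P1: 7>6, P2: 6>0, P3: 1>-3.
B strictly beats every other strategy against every opponent action, so it is strictly dominant.

B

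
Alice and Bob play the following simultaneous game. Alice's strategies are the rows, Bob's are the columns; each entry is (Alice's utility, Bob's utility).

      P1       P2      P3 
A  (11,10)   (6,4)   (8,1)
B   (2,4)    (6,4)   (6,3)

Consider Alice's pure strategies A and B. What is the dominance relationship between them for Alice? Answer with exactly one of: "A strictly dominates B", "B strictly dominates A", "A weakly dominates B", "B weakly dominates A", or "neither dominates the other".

A weakly dominates B

A's payoffs vs B's, by Bob's action — P1: 11>2, P2: 6=6, P3: 8>6.
A is at least as good everywhere and strictly better somewhere (tied only at P2), so A weakly but not strictly dominates B.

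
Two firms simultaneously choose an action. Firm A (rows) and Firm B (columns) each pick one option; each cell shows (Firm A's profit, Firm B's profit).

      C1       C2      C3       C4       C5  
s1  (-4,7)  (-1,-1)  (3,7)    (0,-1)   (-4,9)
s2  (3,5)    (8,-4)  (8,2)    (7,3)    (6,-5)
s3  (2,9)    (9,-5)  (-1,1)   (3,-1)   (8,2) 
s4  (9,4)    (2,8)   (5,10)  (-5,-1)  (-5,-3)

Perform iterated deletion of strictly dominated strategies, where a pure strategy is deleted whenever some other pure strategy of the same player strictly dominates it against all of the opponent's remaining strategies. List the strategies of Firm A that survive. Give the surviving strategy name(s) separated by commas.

s2, s4

Row s1 is eliminated: s2 beats it against every remaining column (C1: 3>-4, C2: 8>-1, C3: 8>3, C4: 7>0, C5: 6>-4).
Column C2 is eliminated: C3 beats it against every remaining row (s2: 2>-4, s3: 1>-5, s4: 10>8).
Firm B's strategy C4 is strictly dominated by C1 (s2: 5>3, s3: 9>-1, s4: 4>-1) and is removed.
Column C5 is eliminated: C1 beats it against every remaining row (s2: 5>-5, s3: 9>2, s4: 4>-3).
Firm A's strategy s3 is strictly dominated by s2 (C1: 3>2, C3: 8>-1) and is removed.
Among the remaining strategies, none is strictly dominated by another pure strategy of the same player, so the elimination stops.
Surviving strategies — Firm A: {s2, s4}; Firm B: {C1, C3}.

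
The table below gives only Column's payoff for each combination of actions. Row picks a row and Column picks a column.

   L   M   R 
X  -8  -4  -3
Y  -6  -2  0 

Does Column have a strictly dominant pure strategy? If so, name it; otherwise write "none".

R vs L: X: -3>-8, Y: 0>-6.
R vs M: X: -3>-4, Y: 0>-2.
R strictly beats every other strategy against every opponent action, so it is strictly dominant.

R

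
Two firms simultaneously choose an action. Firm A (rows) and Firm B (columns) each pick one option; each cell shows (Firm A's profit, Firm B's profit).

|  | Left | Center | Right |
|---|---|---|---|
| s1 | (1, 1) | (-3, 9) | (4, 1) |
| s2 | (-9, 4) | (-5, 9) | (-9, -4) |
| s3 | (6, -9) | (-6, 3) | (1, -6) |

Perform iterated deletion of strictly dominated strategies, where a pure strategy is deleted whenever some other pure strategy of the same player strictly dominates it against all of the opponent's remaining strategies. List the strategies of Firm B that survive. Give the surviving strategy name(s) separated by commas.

Center

Firm A's strategy s2 is strictly dominated by s1 (Left: 1>-9, Center: -3>-5, Right: 4>-9) and is removed.
Column Left is eliminated: Center beats it against every remaining row (s1: 9>1, s3: 3>-9).
Row s3 is eliminated: s1 beats it against every remaining column (Center: -3>-6, Right: 4>1).
For Firm B, Center strictly dominates Right on the remaining rows (s1: 9>1); eliminate Right.
Among the remaining strategies, none is strictly dominated by another pure strategy of the same player, so the elimination stops.
Surviving strategies — Firm A: {s1}; Firm B: {Center}.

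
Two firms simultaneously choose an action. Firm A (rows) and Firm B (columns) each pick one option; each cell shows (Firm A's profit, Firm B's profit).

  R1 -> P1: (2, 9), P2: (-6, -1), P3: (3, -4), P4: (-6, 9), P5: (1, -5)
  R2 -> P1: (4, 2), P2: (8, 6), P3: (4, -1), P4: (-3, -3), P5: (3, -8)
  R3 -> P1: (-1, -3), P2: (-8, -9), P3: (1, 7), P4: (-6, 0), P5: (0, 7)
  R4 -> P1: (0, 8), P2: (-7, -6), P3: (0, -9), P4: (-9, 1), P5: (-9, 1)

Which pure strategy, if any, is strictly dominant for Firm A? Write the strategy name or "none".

R2 vs R1: P1: 4>2, P2: 8>-6, P3: 4>3, P4: -3>-6, P5: 3>1.
R2 vs R3: P1: 4>-1, P2: 8>-8, P3: 4>1, P4: -3>-6, P5: 3>0.
R2 vs R4: P1: 4>0, P2: 8>-7, P3: 4>0, P4: -3>-9, P5: 3>-9.
R2 strictly beats every other strategy against every opponent action, so it is strictly dominant.

R2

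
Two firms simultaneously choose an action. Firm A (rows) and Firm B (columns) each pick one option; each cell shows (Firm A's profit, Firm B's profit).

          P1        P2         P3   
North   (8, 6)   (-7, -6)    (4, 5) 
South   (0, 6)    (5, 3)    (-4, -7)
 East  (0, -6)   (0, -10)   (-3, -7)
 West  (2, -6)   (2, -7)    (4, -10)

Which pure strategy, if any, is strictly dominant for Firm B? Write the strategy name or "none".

P1

P1 vs P2: North: 6>-6, South: 6>3, East: -6>-10, West: -6>-7.
P1 vs P3: North: 6>5, South: 6>-7, East: -6>-7, West: -6>-10.
P1 strictly beats every other strategy against every opponent action, so it is strictly dominant.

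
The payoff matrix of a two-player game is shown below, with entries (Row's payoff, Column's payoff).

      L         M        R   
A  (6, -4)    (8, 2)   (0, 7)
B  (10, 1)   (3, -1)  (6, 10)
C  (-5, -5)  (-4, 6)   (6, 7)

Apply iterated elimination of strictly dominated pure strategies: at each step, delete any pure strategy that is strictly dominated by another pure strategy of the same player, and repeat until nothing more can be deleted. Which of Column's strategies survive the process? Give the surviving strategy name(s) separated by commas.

R

Column L is eliminated: R beats it against every remaining row (A: 7>-4, B: 10>1, C: 7>-5).
For Column, R strictly dominates M on the remaining rows (A: 7>2, B: 10>-1, C: 7>6); eliminate M.
Row's strategy A is strictly dominated by B (R: 6>0) and is removed.
Among the remaining strategies, none is strictly dominated by another pure strategy of the same player, so the elimination stops.
Surviving strategies — Row: {B, C}; Column: {R}.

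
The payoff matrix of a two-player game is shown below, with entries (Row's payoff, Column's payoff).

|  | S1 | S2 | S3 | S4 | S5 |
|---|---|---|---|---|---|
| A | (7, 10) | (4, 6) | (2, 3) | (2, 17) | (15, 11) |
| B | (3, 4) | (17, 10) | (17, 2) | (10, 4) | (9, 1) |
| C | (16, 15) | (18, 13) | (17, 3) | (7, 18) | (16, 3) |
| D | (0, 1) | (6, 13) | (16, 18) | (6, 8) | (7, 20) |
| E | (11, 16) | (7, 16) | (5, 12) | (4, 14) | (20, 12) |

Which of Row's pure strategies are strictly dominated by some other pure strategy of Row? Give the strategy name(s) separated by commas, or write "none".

C strictly dominates A — S1: 16>7, S2: 18>4, S3: 17>2, S4: 7>2, S5: 16>15.
B is not dominated — it holds its own against A at S2 (17>4); C at S3 (17=17); D at S1 (3>0); E at S2 (17>7).
Nothing dominates C: A at S1 (16>7); B at S1 (16>3); D at S1 (16>0); E at S1 (16>11).
B strictly dominates D — S1: 3>0, S2: 17>6, S3: 17>16, S4: 10>6, S5: 9>7.
Nothing dominates E: A at S1 (11>7); B at S1 (11>3); C at S5 (20>16); D at S1 (11>0).

A, D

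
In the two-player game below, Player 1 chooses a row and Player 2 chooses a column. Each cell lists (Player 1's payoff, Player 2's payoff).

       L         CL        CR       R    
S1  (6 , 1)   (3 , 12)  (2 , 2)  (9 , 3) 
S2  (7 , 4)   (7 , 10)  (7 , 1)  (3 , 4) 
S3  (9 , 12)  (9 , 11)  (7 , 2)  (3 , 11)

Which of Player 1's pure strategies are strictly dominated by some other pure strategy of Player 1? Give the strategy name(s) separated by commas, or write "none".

none

Nothing dominates S1: S2 at R (9>3); S3 at R (9>3).
S2 is not dominated — it holds its own against S1 at L (7>6); S3 at CR (7=7).
Nothing dominates S3: S1 at L (9>6); S2 at L (9>7).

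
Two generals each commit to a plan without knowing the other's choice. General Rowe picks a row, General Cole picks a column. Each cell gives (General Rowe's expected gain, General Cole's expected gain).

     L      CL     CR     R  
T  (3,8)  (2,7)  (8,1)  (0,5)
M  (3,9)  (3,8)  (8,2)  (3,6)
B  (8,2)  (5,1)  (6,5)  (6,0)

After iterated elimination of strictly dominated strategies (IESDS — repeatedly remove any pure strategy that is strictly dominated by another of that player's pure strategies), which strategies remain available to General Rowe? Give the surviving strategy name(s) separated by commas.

T, M, B

For General Cole, L strictly dominates CL on the remaining rows (T: 8>7, M: 9>8, B: 2>1); eliminate CL.
For General Cole, L strictly dominates R on the remaining rows (T: 8>5, M: 9>6, B: 2>0); eliminate R.
Among the remaining strategies, none is strictly dominated by another pure strategy of the same player, so the elimination stops.
Surviving strategies — General Rowe: {T, M, B}; General Cole: {L, CR}.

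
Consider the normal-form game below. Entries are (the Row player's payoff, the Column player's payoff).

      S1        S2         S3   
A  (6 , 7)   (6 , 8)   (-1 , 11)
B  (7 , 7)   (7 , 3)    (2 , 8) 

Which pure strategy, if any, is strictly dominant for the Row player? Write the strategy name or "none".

B vs A: S1: 7>6, S2: 7>6, S3: 2>-1.
B strictly beats every other strategy against every opponent action, so it is strictly dominant.

B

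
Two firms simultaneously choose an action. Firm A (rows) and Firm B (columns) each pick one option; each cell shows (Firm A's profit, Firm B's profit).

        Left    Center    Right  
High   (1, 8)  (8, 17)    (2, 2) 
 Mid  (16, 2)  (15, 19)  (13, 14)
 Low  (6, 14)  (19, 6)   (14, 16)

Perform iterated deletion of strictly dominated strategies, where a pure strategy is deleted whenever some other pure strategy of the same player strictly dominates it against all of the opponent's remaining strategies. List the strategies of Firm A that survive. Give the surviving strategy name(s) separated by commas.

Low

Firm A's strategy High is strictly dominated by Mid (Left: 16>1, Center: 15>8, Right: 13>2) and is removed.
Column Left is eliminated: Right beats it against every remaining row (Mid: 14>2, Low: 16>14).
Row Mid is eliminated: Low beats it against every remaining column (Center: 19>15, Right: 14>13).
Firm B's strategy Center is strictly dominated by Right (Low: 16>6) and is removed.
Among the remaining strategies, none is strictly dominated by another pure strategy of the same player, so the elimination stops.
Surviving strategies — Firm A: {Low}; Firm B: {Right}.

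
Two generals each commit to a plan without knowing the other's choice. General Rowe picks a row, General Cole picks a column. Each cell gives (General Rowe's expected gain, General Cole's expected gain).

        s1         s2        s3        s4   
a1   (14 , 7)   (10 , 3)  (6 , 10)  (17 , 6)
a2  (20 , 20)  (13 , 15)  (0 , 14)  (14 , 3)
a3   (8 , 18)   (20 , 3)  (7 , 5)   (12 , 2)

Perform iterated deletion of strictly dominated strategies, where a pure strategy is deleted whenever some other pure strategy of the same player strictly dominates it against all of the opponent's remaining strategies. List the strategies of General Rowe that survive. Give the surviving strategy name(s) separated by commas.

For General Cole, s1 strictly dominates s2 on the remaining rows (a1: 7>3, a2: 20>15, a3: 18>3); eliminate s2.
For General Cole, s1 strictly dominates s4 on the remaining rows (a1: 7>6, a2: 20>3, a3: 18>2); eliminate s4.
Among the remaining strategies, none is strictly dominated by another pure strategy of the same player, so the elimination stops.
Surviving strategies — General Rowe: {a1, a2, a3}; General Cole: {s1, s3}.

a1, a2, a3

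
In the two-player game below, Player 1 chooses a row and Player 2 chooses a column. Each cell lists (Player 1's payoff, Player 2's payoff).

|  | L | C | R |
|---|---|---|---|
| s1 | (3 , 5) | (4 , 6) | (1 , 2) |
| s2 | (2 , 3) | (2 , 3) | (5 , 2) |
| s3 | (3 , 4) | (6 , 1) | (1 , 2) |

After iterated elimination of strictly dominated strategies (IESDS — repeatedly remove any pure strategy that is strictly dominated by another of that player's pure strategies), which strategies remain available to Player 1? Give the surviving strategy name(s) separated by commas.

Player 2's strategy R is strictly dominated by L (s1: 5>2, s2: 3>2, s3: 4>2) and is removed.
For Player 1, s1 strictly dominates s2 on the remaining columns (L: 3>2, C: 4>2); eliminate s2.
Among the remaining strategies, none is strictly dominated by another pure strategy of the same player, so the elimination stops.
Surviving strategies — Player 1: {s1, s3}; Player 2: {L, C}.

s1, s3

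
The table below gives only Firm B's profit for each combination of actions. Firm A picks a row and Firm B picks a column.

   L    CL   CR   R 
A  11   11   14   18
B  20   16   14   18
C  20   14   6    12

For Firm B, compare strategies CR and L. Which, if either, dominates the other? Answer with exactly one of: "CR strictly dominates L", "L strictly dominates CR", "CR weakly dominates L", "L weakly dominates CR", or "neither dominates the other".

neither dominates the other

CR's payoffs vs L's, by Firm A's action — A: 14>11, B: 14<20, C: 6<20.
CR does better at A but worse at B, C; neither strategy dominates the other.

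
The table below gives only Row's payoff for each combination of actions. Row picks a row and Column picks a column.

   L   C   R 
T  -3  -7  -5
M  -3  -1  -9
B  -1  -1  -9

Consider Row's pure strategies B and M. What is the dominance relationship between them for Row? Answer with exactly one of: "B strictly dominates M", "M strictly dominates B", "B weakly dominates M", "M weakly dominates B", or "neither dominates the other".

B's payoffs vs M's, by Column's action — L: -1>-3, C: -1=-1, R: -9=-9.
B is at least as good everywhere and strictly better somewhere (tied only at C, R), so B weakly but not strictly dominates M.

B weakly dominates M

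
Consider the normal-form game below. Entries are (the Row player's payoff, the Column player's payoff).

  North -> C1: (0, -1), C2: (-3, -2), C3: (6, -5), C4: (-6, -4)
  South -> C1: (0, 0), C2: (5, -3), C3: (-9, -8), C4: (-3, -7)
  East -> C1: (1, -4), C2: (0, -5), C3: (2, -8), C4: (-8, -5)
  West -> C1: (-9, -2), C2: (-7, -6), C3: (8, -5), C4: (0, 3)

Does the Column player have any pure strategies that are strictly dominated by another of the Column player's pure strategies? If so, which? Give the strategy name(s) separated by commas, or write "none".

C1: no other strategy beats it everywhere (C2 at North (-1>-2); C3 at North (-1>-5); C4 at North (-1>-4)).
C2 is strictly dominated by C1 (North: -1>-2, South: 0>-3, East: -4>-5, West: -2>-6).
C3: dominated, since C1 does at least as well everywhere (North: -1>-5, South: 0>-8, East: -4>-8, West: -2>-5).
Nothing dominates C4: C1 at West (3>-2); C2 at East (-5=-5); C3 at North (-4>-5).

C2, C3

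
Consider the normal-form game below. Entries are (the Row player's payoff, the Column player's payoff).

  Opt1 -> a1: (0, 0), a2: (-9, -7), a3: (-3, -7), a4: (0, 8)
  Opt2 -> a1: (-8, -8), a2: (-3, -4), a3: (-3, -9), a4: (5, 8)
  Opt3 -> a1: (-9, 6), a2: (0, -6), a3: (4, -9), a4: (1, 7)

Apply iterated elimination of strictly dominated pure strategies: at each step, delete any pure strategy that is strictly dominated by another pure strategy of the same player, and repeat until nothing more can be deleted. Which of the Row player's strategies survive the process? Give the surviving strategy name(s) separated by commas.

Opt2

Column a1 is eliminated: a4 beats it against every remaining row (Opt1: 8>0, Opt2: 8>-8, Opt3: 7>6).
Row Opt1 is eliminated: Opt3 beats it against every remaining column (a2: 0>-9, a3: 4>-3, a4: 1>0).
Column a2 is eliminated: a4 beats it against every remaining row (Opt2: 8>-4, Opt3: 7>-6).
For the Column player, a4 strictly dominates a3 on the remaining rows (Opt2: 8>-9, Opt3: 7>-9); eliminate a3.
For the Row player, Opt2 strictly dominates Opt3 on the remaining columns (a4: 5>1); eliminate Opt3.
Among the remaining strategies, none is strictly dominated by another pure strategy of the same player, so the elimination stops.
Surviving strategies — the Row player: {Opt2}; the Column player: {a4}.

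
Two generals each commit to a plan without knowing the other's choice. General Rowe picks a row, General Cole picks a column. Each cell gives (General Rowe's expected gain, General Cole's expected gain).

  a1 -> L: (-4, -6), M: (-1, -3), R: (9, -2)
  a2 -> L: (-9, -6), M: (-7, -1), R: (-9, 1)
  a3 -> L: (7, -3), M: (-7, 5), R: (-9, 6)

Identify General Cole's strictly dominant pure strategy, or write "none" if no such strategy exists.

R vs L: a1: -2>-6, a2: 1>-6, a3: 6>-3.
R vs M: a1: -2>-3, a2: 1>-1, a3: 6>5.
R strictly beats every other strategy against every opponent action, so it is strictly dominant.

R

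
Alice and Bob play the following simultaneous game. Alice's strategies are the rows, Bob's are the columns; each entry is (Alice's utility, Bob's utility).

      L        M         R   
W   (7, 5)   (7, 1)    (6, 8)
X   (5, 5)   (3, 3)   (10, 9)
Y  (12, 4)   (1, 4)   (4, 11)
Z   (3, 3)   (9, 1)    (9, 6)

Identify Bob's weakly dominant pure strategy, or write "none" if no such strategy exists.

R

R vs L: W: 8>5, X: 9>5, Y: 11>4, Z: 6>3.
R vs M: W: 8>1, X: 9>3, Y: 11>4, Z: 6>1.
R is at least as good as every other strategy against every opponent action, so it is weakly dominant.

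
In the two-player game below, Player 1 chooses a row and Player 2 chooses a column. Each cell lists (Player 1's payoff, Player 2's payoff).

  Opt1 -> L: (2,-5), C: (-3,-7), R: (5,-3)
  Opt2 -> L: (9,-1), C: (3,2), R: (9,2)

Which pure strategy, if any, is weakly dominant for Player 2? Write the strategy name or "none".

R vs L: Opt1: -3>-5, Opt2: 2>-1.
R vs C: Opt1: -3>-7, Opt2: 2=2.
R is at least as good as every other strategy against every opponent action, so it is weakly dominant.

R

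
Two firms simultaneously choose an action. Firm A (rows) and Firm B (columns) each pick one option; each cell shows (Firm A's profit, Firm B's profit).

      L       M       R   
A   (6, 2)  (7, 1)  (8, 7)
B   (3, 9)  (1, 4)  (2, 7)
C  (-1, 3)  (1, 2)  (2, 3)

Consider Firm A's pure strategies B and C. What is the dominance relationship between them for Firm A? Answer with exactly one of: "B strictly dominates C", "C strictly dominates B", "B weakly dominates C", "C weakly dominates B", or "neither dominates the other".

B weakly dominates C

Compare B to C across each choice by Firm B: L: 3>-1, M: 1=1, R: 2=2.
B is at least as good everywhere and strictly better somewhere (tied only at M, R), so B weakly but not strictly dominates C.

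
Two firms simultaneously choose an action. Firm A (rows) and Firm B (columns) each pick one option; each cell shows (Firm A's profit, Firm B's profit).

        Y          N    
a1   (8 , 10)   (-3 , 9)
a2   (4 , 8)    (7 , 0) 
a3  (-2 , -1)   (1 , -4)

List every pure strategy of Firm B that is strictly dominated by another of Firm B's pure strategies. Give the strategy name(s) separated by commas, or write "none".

N

Nothing dominates Y: N at a1 (10>9).
Y strictly dominates N — a1: 10>9, a2: 8>0, a3: -1>-4.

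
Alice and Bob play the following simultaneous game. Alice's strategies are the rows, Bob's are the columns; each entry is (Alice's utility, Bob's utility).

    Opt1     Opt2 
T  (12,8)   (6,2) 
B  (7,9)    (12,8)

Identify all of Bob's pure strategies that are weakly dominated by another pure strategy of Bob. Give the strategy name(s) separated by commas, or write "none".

Opt2

Opt1 is not dominated — it holds its own against Opt2 at T (8>2).
Opt2: dominated, since Opt1 does at least as well everywhere (T: 8>2, B: 9>8).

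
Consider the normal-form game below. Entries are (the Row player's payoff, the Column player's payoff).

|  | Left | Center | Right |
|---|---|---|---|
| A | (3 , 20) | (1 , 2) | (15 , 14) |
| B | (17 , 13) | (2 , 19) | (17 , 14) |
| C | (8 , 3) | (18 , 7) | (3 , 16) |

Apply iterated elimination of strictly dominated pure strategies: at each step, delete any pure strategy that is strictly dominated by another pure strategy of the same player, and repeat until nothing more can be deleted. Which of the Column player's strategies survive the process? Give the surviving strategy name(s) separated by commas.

Center, Right

The Row player's strategy A is strictly dominated by B (Left: 17>3, Center: 2>1, Right: 17>15) and is removed.
The Column player's strategy Left is strictly dominated by Center (B: 19>13, C: 7>3) and is removed.
Among the remaining strategies, none is strictly dominated by another pure strategy of the same player, so the elimination stops.
Surviving strategies — the Row player: {B, C}; the Column player: {Center, Right}.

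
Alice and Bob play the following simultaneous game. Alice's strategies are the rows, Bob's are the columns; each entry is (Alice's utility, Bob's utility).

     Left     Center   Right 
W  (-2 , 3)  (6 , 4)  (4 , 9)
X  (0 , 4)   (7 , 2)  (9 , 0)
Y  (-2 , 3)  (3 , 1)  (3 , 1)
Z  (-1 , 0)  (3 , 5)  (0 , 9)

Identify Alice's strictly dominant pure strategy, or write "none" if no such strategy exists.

X vs W: Left: 0>-2, Center: 7>6, Right: 9>4.
X vs Y: Left: 0>-2, Center: 7>3, Right: 9>3.
X vs Z: Left: 0>-1, Center: 7>3, Right: 9>0.
X strictly beats every other strategy against every opponent action, so it is strictly dominant.

X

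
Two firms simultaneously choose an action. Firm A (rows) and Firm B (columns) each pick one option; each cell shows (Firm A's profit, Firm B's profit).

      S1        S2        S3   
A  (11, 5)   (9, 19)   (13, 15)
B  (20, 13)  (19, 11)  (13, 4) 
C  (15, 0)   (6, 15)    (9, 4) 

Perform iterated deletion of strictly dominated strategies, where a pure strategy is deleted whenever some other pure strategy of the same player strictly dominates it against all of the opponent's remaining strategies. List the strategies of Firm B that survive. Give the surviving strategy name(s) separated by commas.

S1

Firm A's strategy C is strictly dominated by B (S1: 20>15, S2: 19>6, S3: 13>9) and is removed.
Column S3 is eliminated: S2 beats it against every remaining row (A: 19>15, B: 11>4).
For Firm A, B strictly dominates A on the remaining columns (S1: 20>11, S2: 19>9); eliminate A.
Column S2 is eliminated: S1 beats it against every remaining row (B: 13>11).
Among the remaining strategies, none is strictly dominated by another pure strategy of the same player, so the elimination stops.
Surviving strategies — Firm A: {B}; Firm B: {S1}.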